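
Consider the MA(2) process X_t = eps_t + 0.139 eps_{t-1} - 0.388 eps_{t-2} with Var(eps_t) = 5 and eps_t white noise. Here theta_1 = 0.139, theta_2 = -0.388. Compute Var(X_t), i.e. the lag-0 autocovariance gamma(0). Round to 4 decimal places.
\gamma(0) = 5.8493

For an MA(q) process X_t = eps_t + sum_i theta_i eps_{t-i} with
Var(eps_t) = sigma^2, the variance is
  gamma(0) = sigma^2 * (1 + sum_i theta_i^2).
  sum_i theta_i^2 = (0.139)^2 + (-0.388)^2 = 0.019321 + 0.150544 = 0.169865.
  gamma(0) = 5 * (1 + 0.169865) = 5 * 1.169865 = 5.849325, which rounds to 5.8493.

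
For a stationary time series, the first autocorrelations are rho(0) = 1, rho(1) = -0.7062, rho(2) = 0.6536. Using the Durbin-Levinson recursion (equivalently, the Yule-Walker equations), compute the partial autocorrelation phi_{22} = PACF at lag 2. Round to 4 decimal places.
\phi_{22} = 0.3090

The PACF at lag k is phi_{kk}, the last component of the solution
to the Yule-Walker system G_k phi = r_k where
  (G_k)_{ij} = rho(|i - j|), (r_k)_i = rho(i), i,j = 1..k.
Equivalently, Durbin-Levinson gives phi_{kk} iteratively:
  phi_{11} = rho(1)
  phi_{kk} = [rho(k) - sum_{j=1..k-1} phi_{k-1,j} rho(k-j)]
            / [1 - sum_{j=1..k-1} phi_{k-1,j} rho(j)],
  phi_{k,j} = phi_{k-1,j} - phi_{kk} phi_{k-1,k-j},  j = 1..k-1.
Step k = 1:
  phi_11 = rho(1) = -0.7062.
Step k = 2:
  phi_22 = [rho(2) - phi_11 rho(1)] / [1 - phi_11 rho(1)] = [0.6536 - (-0.7062)(-0.7062)] / [1 - (-0.7062)(-0.7062)]
         = 0.15488156 / 0.50128156 = 0.309.
Therefore phi_{22} = 0.3090.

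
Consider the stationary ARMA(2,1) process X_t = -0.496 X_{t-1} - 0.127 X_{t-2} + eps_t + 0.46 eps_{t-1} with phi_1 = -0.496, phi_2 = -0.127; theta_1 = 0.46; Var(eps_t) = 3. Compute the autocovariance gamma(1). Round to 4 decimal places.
\gamma(1) = -0.1181

Multiply the model equation by X_{t-k} and take expectations. With theta_0 = psi_0 = 1 and psi_j the MA(infinity) weights, this gives
  gamma(k) - sum_i phi_i gamma(k-i) = c_k,
  c_k = sigma^2 * sum_{j=k..q} theta_j psi_{j-k}   (c_k = 0 for k > q),
using gamma(-m) = gamma(m).
psi-weights needed (psi_j = theta_j + sum_i phi_i psi_{j-i}):
  psi_1 = theta_1 + phi_1 = 0.46 + (-0.496) = -0.036
Right-hand sides:
  c_0 = sigma^2 (1 + theta_1 psi_1) = 3 * (1 + (0.46)(-0.036)) = 3 * 0.98344 = 2.95032
  c_1 = sigma^2 theta_1 = 3 * (0.46) = 1.38
  c_2 = 0
Equations for k = 0, 1, 2 (AR order 2, c_2 = 0):
  (E0) gamma(0) = phi_1 gamma(1) + phi_2 gamma(2) + c_0
  (E1) gamma(1) = phi_1 gamma(0) + phi_2 gamma(1) + c_1
  (E2) gamma(2) = phi_1 gamma(1) + phi_2 gamma(0)
From (E1): gamma(1) = A gamma(0) + B with
  A = phi_1 / (1 - phi_2) = -0.496 / 1.127 = -0.440106,   B = c_1 / (1 - phi_2) = 1.38 / 1.127 = 1.22449.
Insert (E2) into (E0): gamma(0) (1 - phi_2^2) = phi_1 (1 + phi_2) gamma(1) + c_0.
  phi_1 (1 + phi_2) = (-0.496)(0.873) = -0.433008,   1 - phi_2^2 = 0.983871.
Replace gamma(1) by A gamma(0) + B and collect gamma(0):
  gamma(0) [0.983871 - (-0.433008)(-0.440106)] = (-0.433008)(1.22449) + 2.95032
  gamma(0) * 0.793301 = 2.420106
  gamma(0) = 2.420106 / 0.793301 = 3.050677.
  gamma(1) = A gamma(0) + B = (-0.440106)(3.050677) + (1.22449) = -0.118133.
Therefore gamma(1) = -0.1181 (to 4 decimal places).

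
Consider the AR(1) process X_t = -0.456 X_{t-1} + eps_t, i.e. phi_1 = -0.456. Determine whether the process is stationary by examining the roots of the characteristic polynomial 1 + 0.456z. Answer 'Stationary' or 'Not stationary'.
\text{Stationary}

The AR(p) characteristic polynomial is P(z) = 1 + 0.456z.
Stationarity requires all roots to lie outside the unit circle, i.e. |z| > 1 for every root.
This is linear in z: 1 + (0.456) z = 0  =>  z = -1/(0.456) = -2.192982,  |z| = 2.192982.
Moduli of all roots: 2.1930.
All moduli strictly greater than 1? Yes.
Verdict: Stationary.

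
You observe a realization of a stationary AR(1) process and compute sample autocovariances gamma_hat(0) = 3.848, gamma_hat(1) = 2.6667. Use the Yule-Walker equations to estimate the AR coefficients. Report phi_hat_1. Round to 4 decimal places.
\hat\phi_{1} = 0.6930

The Yule-Walker equations for an AR(p) process read, in matrix form,
  Gamma_p phi = r_p,   with   (Gamma_p)_{ij} = gamma(|i - j|),
                       (r_p)_i = gamma(i),   i,j = 1..p.
Substitute the sample gammas (Toeplitz matrix and right-hand side of size 1):
  Gamma_p = [[3.848]]
  r_p     = [2.6667]
With p = 1 this is the single equation gamma(0) phi_1 = gamma(1):
  phi_hat_1 = gamma(1) / gamma(0) = 2.6667 / 3.848 = 0.6930.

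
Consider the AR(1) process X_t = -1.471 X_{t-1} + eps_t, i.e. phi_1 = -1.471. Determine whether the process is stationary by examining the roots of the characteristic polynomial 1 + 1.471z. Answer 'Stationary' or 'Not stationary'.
\text{Not stationary}

The AR(p) characteristic polynomial is P(z) = 1 + 1.471z.
Stationarity requires all roots to lie outside the unit circle, i.e. |z| > 1 for every root.
This is linear in z: 1 + (1.471) z = 0  =>  z = -1/(1.471) = -0.67981,  |z| = 0.67981.
Moduli of all roots: 0.6798.
All moduli strictly greater than 1? No.
Verdict: Not stationary.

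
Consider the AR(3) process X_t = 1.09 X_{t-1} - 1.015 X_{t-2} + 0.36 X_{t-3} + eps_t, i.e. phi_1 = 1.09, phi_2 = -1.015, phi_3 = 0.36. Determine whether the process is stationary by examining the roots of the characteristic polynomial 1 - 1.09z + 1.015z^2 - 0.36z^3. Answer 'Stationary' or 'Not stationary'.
\text{Stationary}

The AR(p) characteristic polynomial is P(z) = 1 - 1.09z + 1.015z^2 - 0.36z^3.
Stationarity requires all roots to lie outside the unit circle, i.e. |z| > 1 for every root.
Degree 3: look for a simple real root z0 first, then factor out (1 - z/z0) and solve the remaining quadratic.
Testing z0 = 2: P(2) = 1 + (-1.09)(2) + (1.015)(2)^2 + (-0.36)(2)^3
  = 1 + (-2.18) + (4.06) + (-2.88) = 0.  So z_0 = 2 is a root, |z_0| = 2.
Divide out the factor (1 - 0.5 z) = (1 - z/z0) (since 1/z0 = 0.5):
  P(z) = (1 - 0.5 z)(1 + (-0.59) z + (0.72) z^2)
  [check: z-coef -0.59 - (0.5) = -1.09; z^2-coef 0.72 - (0.5)(-0.59) = 1.015; z^3-coef -(0.5)(0.72) = -0.36.]
Remaining roots from the quadratic factor 1 + (-0.59) z + (0.72) z^2:
  Set 1 + (-0.59) z + (0.72) z^2 = 0, i.e. a z^2 + b z + c = 0 with a = 0.72, b = -0.59, c = 1.
  Discriminant D = b^2 - 4ac = (-0.59)^2 - 4*(0.72)*1 = 0.3481 - (2.88) = -2.5319.
  D < 0, so the roots are the complex-conjugate pair z = (-b +/- i sqrt(-D)) / (2a) = 0.4097 +/- 1.105i.
  For a conjugate pair |z|^2 = z * conj(z) = (product of roots) = c/a = 1/(0.72) = 1.388889, so |z| = sqrt(1.388889) = 1.1785 for both roots.
Moduli of all roots: 2.0000, 1.1785, 1.1785.
All moduli strictly greater than 1? Yes.
Verdict: Stationary.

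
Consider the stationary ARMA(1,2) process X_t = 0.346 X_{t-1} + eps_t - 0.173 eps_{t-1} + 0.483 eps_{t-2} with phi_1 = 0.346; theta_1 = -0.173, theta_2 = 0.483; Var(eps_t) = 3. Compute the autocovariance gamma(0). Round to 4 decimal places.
\gamma(0) = 4.0941

Multiply the model equation by X_{t-k} and take expectations. With theta_0 = psi_0 = 1 and psi_j the MA(infinity) weights, this gives
  gamma(k) - sum_i phi_i gamma(k-i) = c_k,
  c_k = sigma^2 * sum_{j=k..q} theta_j psi_{j-k}   (c_k = 0 for k > q),
using gamma(-m) = gamma(m).
psi-weights needed (psi_j = theta_j + sum_i phi_i psi_{j-i}):
  psi_1 = theta_1 + phi_1 = -0.173 + (0.346) = 0.173
  psi_2 = theta_2 + phi_1 psi_1 = 0.483 + (0.346)(0.173) = 0.542858
Right-hand sides:
  c_0 = sigma^2 (1 + theta_1 psi_1 + theta_2 psi_2) = 3 * (1 + (-0.173)(0.173) + (0.483)(0.542858)) = 3 * 1.232271 = 3.696814
  c_1 = sigma^2 (theta_1 + theta_2 psi_1) = 3 * (-0.173 + (0.483)(0.173)) = -0.268323
  c_2 = sigma^2 theta_2 = 3 * (0.483) = 1.449
Equations for k = 0 and k = 1 (AR order 1):
  gamma(0) = phi_1 gamma(1) + c_0
  gamma(1) = phi_1 gamma(0) + c_1
Substituting the second into the first: gamma(0) (1 - phi_1^2) = c_0 + phi_1 c_1, so
  gamma(0) = (c_0 + phi_1 c_1) / (1 - phi_1^2) = (3.696814 + (0.346)(-0.268323)) / (1 - (0.346)^2) = 3.603974 / 0.880284 = 4.094104.
Therefore gamma(0) = 4.0941 (to 4 decimal places).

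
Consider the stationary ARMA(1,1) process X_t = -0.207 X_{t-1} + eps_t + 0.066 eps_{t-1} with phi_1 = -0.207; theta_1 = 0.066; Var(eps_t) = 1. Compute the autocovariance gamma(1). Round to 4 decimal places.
\gamma(1) = -0.1453

Multiply the model equation by X_{t-k} and take expectations. With theta_0 = psi_0 = 1 and psi_j the MA(infinity) weights, this gives
  gamma(k) - sum_i phi_i gamma(k-i) = c_k,
  c_k = sigma^2 * sum_{j=k..q} theta_j psi_{j-k}   (c_k = 0 for k > q),
using gamma(-m) = gamma(m).
psi-weights needed (psi_j = theta_j + sum_i phi_i psi_{j-i}):
  psi_1 = theta_1 + phi_1 = 0.066 + (-0.207) = -0.141
Right-hand sides:
  c_0 = sigma^2 (1 + theta_1 psi_1) = 1 * (1 + (0.066)(-0.141)) = 1 * 0.990694 = 0.990694
  c_1 = sigma^2 theta_1 = 1 * (0.066) = 0.066
  c_2 = 0
Equations for k = 0 and k = 1 (AR order 1):
  gamma(0) = phi_1 gamma(1) + c_0
  gamma(1) = phi_1 gamma(0) + c_1
Substituting the second into the first: gamma(0) (1 - phi_1^2) = c_0 + phi_1 c_1, so
  gamma(0) = (c_0 + phi_1 c_1) / (1 - phi_1^2) = (0.990694 + (-0.207)(0.066)) / (1 - (-0.207)^2) = 0.977032 / 0.957151 = 1.020771.
  gamma(1) = phi_1 gamma(0) + c_1 = (-0.207)(1.020771) + (0.066) = -0.1453.
Therefore gamma(1) = -0.1453 (to 4 decimal places).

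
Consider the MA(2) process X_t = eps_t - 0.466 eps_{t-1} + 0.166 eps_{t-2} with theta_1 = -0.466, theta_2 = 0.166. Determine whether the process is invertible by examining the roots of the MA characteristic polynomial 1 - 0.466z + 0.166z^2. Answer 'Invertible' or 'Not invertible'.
\text{Invertible}

The MA(q) characteristic polynomial is P(z) = 1 - 0.466z + 0.166z^2.
Invertibility requires all roots to lie outside the unit circle, i.e. |z| > 1 for every root.
Set 1 + (-0.466) z + (0.166) z^2 = 0, i.e. a z^2 + b z + c = 0 with a = 0.166, b = -0.466, c = 1.
Discriminant D = b^2 - 4ac = (-0.466)^2 - 4*(0.166)*1 = 0.217156 - (0.664) = -0.446844.
D < 0, so the roots are the complex-conjugate pair z = (-b +/- i sqrt(-D)) / (2a) = 1.4036 +/- 2.0134i.
For a conjugate pair |z|^2 = z * conj(z) = (product of roots) = c/a = 1/(0.166) = 6.024096, so |z| = sqrt(6.024096) = 2.4544 for both roots.
Moduli of all roots: 2.4544, 2.4544.
All moduli strictly greater than 1? Yes.
Verdict: Invertible.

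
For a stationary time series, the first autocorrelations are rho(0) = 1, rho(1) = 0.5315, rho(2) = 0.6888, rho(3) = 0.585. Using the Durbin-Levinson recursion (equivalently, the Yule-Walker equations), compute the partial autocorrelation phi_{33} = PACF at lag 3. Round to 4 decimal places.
\phi_{33} = 0.2569

The PACF at lag k is phi_{kk}, the last component of the solution
to the Yule-Walker system G_k phi = r_k where
  (G_k)_{ij} = rho(|i - j|), (r_k)_i = rho(i), i,j = 1..k.
Equivalently, Durbin-Levinson gives phi_{kk} iteratively:
  phi_{11} = rho(1)
  phi_{kk} = [rho(k) - sum_{j=1..k-1} phi_{k-1,j} rho(k-j)]
            / [1 - sum_{j=1..k-1} phi_{k-1,j} rho(j)],
  phi_{k,j} = phi_{k-1,j} - phi_{kk} phi_{k-1,k-j},  j = 1..k-1.
Step k = 1:
  phi_11 = rho(1) = 0.5315.
Step k = 2:
  phi_22 = [rho(2) - phi_11 rho(1)] / [1 - phi_11 rho(1)] = [0.6888 - (0.5315)(0.5315)] / [1 - (0.5315)(0.5315)]
         = 0.40630775 / 0.71750775 = 0.566276.
  Update: phi_21 = phi_11 - phi_22 phi_11 = 0.5315 - (0.566276)(0.5315) = 0.230524.
Step k = 3:
  phi_33 = [rho(3) - phi_21 rho(2) - phi_22 rho(1)] / [1 - phi_21 rho(1) - phi_22 rho(2)]
    numerator   = 0.585 - (0.230524)(0.6888) - (0.566276)(0.5315) = 0.12523909
    denominator = 1 - (0.230524)(0.5315) - (0.566276)(0.6888) = 0.48742523
  phi_33 = 0.12523909 / 0.48742523 = 0.2569.
Therefore phi_{33} = 0.2569.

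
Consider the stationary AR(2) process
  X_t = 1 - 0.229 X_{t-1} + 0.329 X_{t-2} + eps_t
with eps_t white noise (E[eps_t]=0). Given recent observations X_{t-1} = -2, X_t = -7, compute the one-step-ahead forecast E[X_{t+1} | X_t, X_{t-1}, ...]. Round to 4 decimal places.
E[X_{t+1} \mid \mathcal F_t] = 1.9450

For an AR(p) model X_t = c + sum_i phi_i X_{t-i} + eps_t, the
one-step-ahead conditional mean is
  E[X_{t+1} | X_t, ...] = c + sum_i phi_i X_{t+1-i}.
Substitute known values:
  E[X_{t+1} | ...] = 1 + (-0.229) * (-7) + (0.329) * (-2)
                   = 1.9450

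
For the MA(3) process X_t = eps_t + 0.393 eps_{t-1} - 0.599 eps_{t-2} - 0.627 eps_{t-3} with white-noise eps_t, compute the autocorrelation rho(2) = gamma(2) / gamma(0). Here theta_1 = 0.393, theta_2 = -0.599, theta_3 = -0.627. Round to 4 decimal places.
\rho(2) = -0.4435

For an MA(q) process with theta_0 = 1, the autocovariance is
  gamma(k) = sigma^2 * sum_{i=0..q-k} theta_i * theta_{i+k},
and rho(k) = gamma(k) / gamma(0). Sigma^2 cancels.
  numerator   = (1)*(-0.599) + (0.393)*(-0.627) = -0.845411.
  denominator = (1)^2 + (0.393)^2 + (-0.599)^2 + (-0.627)^2 = 1.906379.
  rho(2) = -0.845411 / 1.906379 = -0.4435.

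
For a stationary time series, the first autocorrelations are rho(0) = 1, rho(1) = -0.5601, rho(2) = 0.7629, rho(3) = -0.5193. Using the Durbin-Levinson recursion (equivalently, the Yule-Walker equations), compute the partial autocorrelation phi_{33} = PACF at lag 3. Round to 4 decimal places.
\phi_{33} = -0.0129

The PACF at lag k is phi_{kk}, the last component of the solution
to the Yule-Walker system G_k phi = r_k where
  (G_k)_{ij} = rho(|i - j|), (r_k)_i = rho(i), i,j = 1..k.
Equivalently, Durbin-Levinson gives phi_{kk} iteratively:
  phi_{11} = rho(1)
  phi_{kk} = [rho(k) - sum_{j=1..k-1} phi_{k-1,j} rho(k-j)]
            / [1 - sum_{j=1..k-1} phi_{k-1,j} rho(j)],
  phi_{k,j} = phi_{k-1,j} - phi_{kk} phi_{k-1,k-j},  j = 1..k-1.
Step k = 1:
  phi_11 = rho(1) = -0.5601.
Step k = 2:
  phi_22 = [rho(2) - phi_11 rho(1)] / [1 - phi_11 rho(1)] = [0.7629 - (-0.5601)(-0.5601)] / [1 - (-0.5601)(-0.5601)]
         = 0.44918799 / 0.68628799 = 0.654518.
  Update: phi_21 = phi_11 - phi_22 phi_11 = -0.5601 - (0.654518)(-0.5601) = -0.193504.
Step k = 3:
  phi_33 = [rho(3) - phi_21 rho(2) - phi_22 rho(1)] / [1 - phi_21 rho(1) - phi_22 rho(2)]
    numerator   = -0.5193 - (-0.193504)(0.7629) - (0.654518)(-0.5601) = -0.00507988
    denominator = 1 - (-0.193504)(-0.5601) - (0.654518)(0.7629) = 0.39228627
  phi_33 = -0.00507988 / 0.39228627 = -0.0129.
Therefore phi_{33} = -0.0129.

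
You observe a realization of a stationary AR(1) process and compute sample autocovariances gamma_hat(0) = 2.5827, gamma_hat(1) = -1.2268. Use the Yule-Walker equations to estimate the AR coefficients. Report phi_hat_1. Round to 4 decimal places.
\hat\phi_{1} = -0.4750

The Yule-Walker equations for an AR(p) process read, in matrix form,
  Gamma_p phi = r_p,   with   (Gamma_p)_{ij} = gamma(|i - j|),
                       (r_p)_i = gamma(i),   i,j = 1..p.
Substitute the sample gammas (Toeplitz matrix and right-hand side of size 1):
  Gamma_p = [[2.5827]]
  r_p     = [-1.2268]
With p = 1 this is the single equation gamma(0) phi_1 = gamma(1):
  phi_hat_1 = gamma(1) / gamma(0) = -1.2268 / 2.5827 = -0.4750.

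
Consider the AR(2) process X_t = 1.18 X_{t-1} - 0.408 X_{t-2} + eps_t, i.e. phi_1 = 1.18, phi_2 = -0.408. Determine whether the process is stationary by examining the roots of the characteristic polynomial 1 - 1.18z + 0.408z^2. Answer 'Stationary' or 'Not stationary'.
\text{Stationary}

The AR(p) characteristic polynomial is P(z) = 1 - 1.18z + 0.408z^2.
Stationarity requires all roots to lie outside the unit circle, i.e. |z| > 1 for every root.
Set 1 + (-1.18) z + (0.408) z^2 = 0, i.e. a z^2 + b z + c = 0 with a = 0.408, b = -1.18, c = 1.
Discriminant D = b^2 - 4ac = (-1.18)^2 - 4*(0.408)*1 = 1.3924 - (1.632) = -0.2396.
D < 0, so the roots are the complex-conjugate pair z = (-b +/- i sqrt(-D)) / (2a) = 1.4461 +/- 0.5999i.
For a conjugate pair |z|^2 = z * conj(z) = (product of roots) = c/a = 1/(0.408) = 2.45098, so |z| = sqrt(2.45098) = 1.5656 for both roots.
Moduli of all roots: 1.5656, 1.5656.
All moduli strictly greater than 1? Yes.
Verdict: Stationary.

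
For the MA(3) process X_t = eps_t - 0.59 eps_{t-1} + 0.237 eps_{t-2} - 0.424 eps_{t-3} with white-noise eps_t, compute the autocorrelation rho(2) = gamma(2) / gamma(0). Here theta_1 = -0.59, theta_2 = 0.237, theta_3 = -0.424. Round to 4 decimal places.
\rho(2) = 0.3075

For an MA(q) process with theta_0 = 1, the autocovariance is
  gamma(k) = sigma^2 * sum_{i=0..q-k} theta_i * theta_{i+k},
and rho(k) = gamma(k) / gamma(0). Sigma^2 cancels.
  numerator   = (1)*(0.237) + (-0.59)*(-0.424) = 0.48716.
  denominator = (1)^2 + (-0.59)^2 + (0.237)^2 + (-0.424)^2 = 1.584045.
  rho(2) = 0.48716 / 1.584045 = 0.3075.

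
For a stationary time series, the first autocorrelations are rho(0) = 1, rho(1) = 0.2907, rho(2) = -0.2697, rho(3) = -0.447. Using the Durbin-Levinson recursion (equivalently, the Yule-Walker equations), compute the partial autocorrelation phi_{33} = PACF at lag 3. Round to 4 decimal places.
\phi_{33} = -0.2901

The PACF at lag k is phi_{kk}, the last component of the solution
to the Yule-Walker system G_k phi = r_k where
  (G_k)_{ij} = rho(|i - j|), (r_k)_i = rho(i), i,j = 1..k.
Equivalently, Durbin-Levinson gives phi_{kk} iteratively:
  phi_{11} = rho(1)
  phi_{kk} = [rho(k) - sum_{j=1..k-1} phi_{k-1,j} rho(k-j)]
            / [1 - sum_{j=1..k-1} phi_{k-1,j} rho(j)],
  phi_{k,j} = phi_{k-1,j} - phi_{kk} phi_{k-1,k-j},  j = 1..k-1.
Step k = 1:
  phi_11 = rho(1) = 0.2907.
Step k = 2:
  phi_22 = [rho(2) - phi_11 rho(1)] / [1 - phi_11 rho(1)] = [-0.2697 - (0.2907)(0.2907)] / [1 - (0.2907)(0.2907)]
         = -0.35420649 / 0.91549351 = -0.386902.
  Update: phi_21 = phi_11 - phi_22 phi_11 = 0.2907 - (-0.386902)(0.2907) = 0.403172.
Step k = 3:
  phi_33 = [rho(3) - phi_21 rho(2) - phi_22 rho(1)] / [1 - phi_21 rho(1) - phi_22 rho(2)]
    numerator   = -0.447 - (0.403172)(-0.2697) - (-0.386902)(0.2907) = -0.2257919
    denominator = 1 - (0.403172)(0.2907) - (-0.386902)(-0.2697) = 0.77845023
  phi_33 = -0.2257919 / 0.77845023 = -0.2901.
Therefore phi_{33} = -0.2901.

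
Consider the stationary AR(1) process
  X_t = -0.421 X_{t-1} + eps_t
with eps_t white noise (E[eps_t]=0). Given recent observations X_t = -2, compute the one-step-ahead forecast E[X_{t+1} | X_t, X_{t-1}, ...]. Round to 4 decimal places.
E[X_{t+1} \mid \mathcal F_t] = 0.8420

For an AR(p) model X_t = c + sum_i phi_i X_{t-i} + eps_t, the
one-step-ahead conditional mean is
  E[X_{t+1} | X_t, ...] = c + sum_i phi_i X_{t+1-i}.
Substitute known values:
  E[X_{t+1} | ...] = (-0.421) * (-2)
                   = 0.8420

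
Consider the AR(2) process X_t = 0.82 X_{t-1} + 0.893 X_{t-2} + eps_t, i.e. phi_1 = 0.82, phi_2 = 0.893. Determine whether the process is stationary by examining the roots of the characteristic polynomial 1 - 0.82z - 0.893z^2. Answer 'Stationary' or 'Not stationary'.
\text{Not stationary}

The AR(p) characteristic polynomial is P(z) = 1 - 0.82z - 0.893z^2.
Stationarity requires all roots to lie outside the unit circle, i.e. |z| > 1 for every root.
Set 1 + (-0.82) z + (-0.893) z^2 = 0, i.e. a z^2 + b z + c = 0 with a = -0.893, b = -0.82, c = 1.
Discriminant D = b^2 - 4ac = (-0.82)^2 - 4*(-0.893)*1 = 0.6724 - (-3.572) = 4.2444.
D >= 0, so the roots are real: z = (-b +/- sqrt(D)) / (2a) = (0.82 +/- 2.060194) / (-1.786).
  z_1 = (0.82 + 2.060194) / (-1.786) = -1.6127,   |z_1| = 1.6127.
  z_2 = (0.82 - 2.060194) / (-1.786) = 0.6944,   |z_2| = 0.6944.
Moduli of all roots: 1.6127, 0.6944.
All moduli strictly greater than 1? No.
Verdict: Not stationary.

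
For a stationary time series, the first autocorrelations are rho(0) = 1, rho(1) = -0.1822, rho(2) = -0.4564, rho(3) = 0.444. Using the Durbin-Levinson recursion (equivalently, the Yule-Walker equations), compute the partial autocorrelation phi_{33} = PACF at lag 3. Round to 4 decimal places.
\phi_{33} = 0.3150

The PACF at lag k is phi_{kk}, the last component of the solution
to the Yule-Walker system G_k phi = r_k where
  (G_k)_{ij} = rho(|i - j|), (r_k)_i = rho(i), i,j = 1..k.
Equivalently, Durbin-Levinson gives phi_{kk} iteratively:
  phi_{11} = rho(1)
  phi_{kk} = [rho(k) - sum_{j=1..k-1} phi_{k-1,j} rho(k-j)]
            / [1 - sum_{j=1..k-1} phi_{k-1,j} rho(j)],
  phi_{k,j} = phi_{k-1,j} - phi_{kk} phi_{k-1,k-j},  j = 1..k-1.
Step k = 1:
  phi_11 = rho(1) = -0.1822.
Step k = 2:
  phi_22 = [rho(2) - phi_11 rho(1)] / [1 - phi_11 rho(1)] = [-0.4564 - (-0.1822)(-0.1822)] / [1 - (-0.1822)(-0.1822)]
         = -0.48959684 / 0.96680316 = -0.506408.
  Update: phi_21 = phi_11 - phi_22 phi_11 = -0.1822 - (-0.506408)(-0.1822) = -0.274468.
Step k = 3:
  phi_33 = [rho(3) - phi_21 rho(2) - phi_22 rho(1)] / [1 - phi_21 rho(1) - phi_22 rho(2)]
    numerator   = 0.444 - (-0.274468)(-0.4564) - (-0.506408)(-0.1822) = 0.22646548
    denominator = 1 - (-0.274468)(-0.1822) - (-0.506408)(-0.4564) = 0.71886741
  phi_33 = 0.22646548 / 0.71886741 = 0.315.
Therefore phi_{33} = 0.3150.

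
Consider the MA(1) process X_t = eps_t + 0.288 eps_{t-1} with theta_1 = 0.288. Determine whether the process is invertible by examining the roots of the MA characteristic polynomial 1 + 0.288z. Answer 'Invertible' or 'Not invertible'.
\text{Invertible}

The MA(q) characteristic polynomial is P(z) = 1 + 0.288z.
Invertibility requires all roots to lie outside the unit circle, i.e. |z| > 1 for every root.
This is linear in z: 1 + (0.288) z = 0  =>  z = -1/(0.288) = -3.472222,  |z| = 3.472222.
Moduli of all roots: 3.4722.
All moduli strictly greater than 1? Yes.
Verdict: Invertible.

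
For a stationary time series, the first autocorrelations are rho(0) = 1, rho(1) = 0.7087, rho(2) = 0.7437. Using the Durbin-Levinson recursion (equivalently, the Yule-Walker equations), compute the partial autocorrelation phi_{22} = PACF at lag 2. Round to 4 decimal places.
\phi_{22} = 0.4851

The PACF at lag k is phi_{kk}, the last component of the solution
to the Yule-Walker system G_k phi = r_k where
  (G_k)_{ij} = rho(|i - j|), (r_k)_i = rho(i), i,j = 1..k.
Equivalently, Durbin-Levinson gives phi_{kk} iteratively:
  phi_{11} = rho(1)
  phi_{kk} = [rho(k) - sum_{j=1..k-1} phi_{k-1,j} rho(k-j)]
            / [1 - sum_{j=1..k-1} phi_{k-1,j} rho(j)],
  phi_{k,j} = phi_{k-1,j} - phi_{kk} phi_{k-1,k-j},  j = 1..k-1.
Step k = 1:
  phi_11 = rho(1) = 0.7087.
Step k = 2:
  phi_22 = [rho(2) - phi_11 rho(1)] / [1 - phi_11 rho(1)] = [0.7437 - (0.7087)(0.7087)] / [1 - (0.7087)(0.7087)]
         = 0.24144431 / 0.49774431 = 0.4851.
Therefore phi_{22} = 0.4851.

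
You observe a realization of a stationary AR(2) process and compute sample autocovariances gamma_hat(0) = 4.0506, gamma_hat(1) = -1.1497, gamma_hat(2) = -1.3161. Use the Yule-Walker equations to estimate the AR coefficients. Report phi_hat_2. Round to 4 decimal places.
\hat\phi_{2} = -0.4410

The Yule-Walker equations for an AR(p) process read, in matrix form,
  Gamma_p phi = r_p,   with   (Gamma_p)_{ij} = gamma(|i - j|),
                       (r_p)_i = gamma(i),   i,j = 1..p.
Substitute the sample gammas (Toeplitz matrix and right-hand side of size 2):
  Gamma_p = [[4.0506, -1.1497], [-1.1497, 4.0506]]
  r_p     = [-1.1497, -1.3161]
Written out:
  4.0506 phi_1 - 1.1497 phi_2 = -1.1497
  -1.1497 phi_1 + 4.0506 phi_2 = -1.3161
Solve by Cramer's rule:
  det = gamma(0)^2 - gamma(1)^2 = (4.0506)^2 - (-1.1497)^2 = 16.40736036 - 1.32181009 = 15.08555027
  phi_hat_1 = [gamma(1) gamma(0) - gamma(1) gamma(2)] / det = [(-1.1497)(4.0506) - (-1.1497)(-1.3161)] / 15.08555027 = -6.17009499 / 15.08555027 = -0.409
  phi_hat_2 = [gamma(0) gamma(2) - gamma(1)^2] / det = [(4.0506)(-1.3161) - (-1.1497)^2] / 15.08555027 = -6.65280475 / 15.08555027 = -0.441
So phi_hat = [-0.4090, -0.4410].
Therefore phi_hat_2 = -0.4410.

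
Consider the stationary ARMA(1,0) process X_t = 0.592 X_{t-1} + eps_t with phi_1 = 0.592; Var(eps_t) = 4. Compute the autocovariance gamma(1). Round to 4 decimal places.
\gamma(1) = 3.6457

Multiply the model equation by X_{t-k} and take expectations. With theta_0 = psi_0 = 1 and psi_j the MA(infinity) weights, this gives
  gamma(k) - sum_i phi_i gamma(k-i) = c_k,
  c_k = sigma^2 * sum_{j=k..q} theta_j psi_{j-k}   (c_k = 0 for k > q),
using gamma(-m) = gamma(m).
Pure AR (q = 0): c_0 = sigma^2 = 4, c_k = 0 for k >= 1.
Equations for k = 0 and k = 1 (AR order 1):
  gamma(0) = phi_1 gamma(1) + c_0
  gamma(1) = phi_1 gamma(0) + c_1
Substituting the second into the first: gamma(0) (1 - phi_1^2) = c_0 + phi_1 c_1, so
  gamma(0) = c_0 / (1 - phi_1^2) = 4 / (1 - (0.592)^2) = 4 / 0.649536 = 6.158242.
  gamma(1) = phi_1 gamma(0) = (0.592)(6.158242) = 3.645679.
Therefore gamma(1) = 3.6457 (to 4 decimal places).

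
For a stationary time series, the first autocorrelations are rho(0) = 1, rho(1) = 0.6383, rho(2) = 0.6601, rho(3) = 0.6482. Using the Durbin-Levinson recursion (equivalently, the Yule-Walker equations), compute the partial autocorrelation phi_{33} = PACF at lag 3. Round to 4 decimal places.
\phi_{33} = 0.2771

The PACF at lag k is phi_{kk}, the last component of the solution
to the Yule-Walker system G_k phi = r_k where
  (G_k)_{ij} = rho(|i - j|), (r_k)_i = rho(i), i,j = 1..k.
Equivalently, Durbin-Levinson gives phi_{kk} iteratively:
  phi_{11} = rho(1)
  phi_{kk} = [rho(k) - sum_{j=1..k-1} phi_{k-1,j} rho(k-j)]
            / [1 - sum_{j=1..k-1} phi_{k-1,j} rho(j)],
  phi_{k,j} = phi_{k-1,j} - phi_{kk} phi_{k-1,k-j},  j = 1..k-1.
Step k = 1:
  phi_11 = rho(1) = 0.6383.
Step k = 2:
  phi_22 = [rho(2) - phi_11 rho(1)] / [1 - phi_11 rho(1)] = [0.6601 - (0.6383)(0.6383)] / [1 - (0.6383)(0.6383)]
         = 0.25267311 / 0.59257311 = 0.4264.
  Update: phi_21 = phi_11 - phi_22 phi_11 = 0.6383 - (0.4264)(0.6383) = 0.366129.
Step k = 3:
  phi_33 = [rho(3) - phi_21 rho(2) - phi_22 rho(1)] / [1 - phi_21 rho(1) - phi_22 rho(2)]
    numerator   = 0.6482 - (0.366129)(0.6601) - (0.4264)(0.6383) = 0.13434723
    denominator = 1 - (0.366129)(0.6383) - (0.4264)(0.6601) = 0.48483332
  phi_33 = 0.13434723 / 0.48483332 = 0.2771.
Therefore phi_{33} = 0.2771.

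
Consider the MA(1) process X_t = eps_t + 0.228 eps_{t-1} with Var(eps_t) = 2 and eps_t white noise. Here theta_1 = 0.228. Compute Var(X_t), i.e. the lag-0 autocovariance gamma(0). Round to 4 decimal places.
\gamma(0) = 2.1040

For an MA(q) process X_t = eps_t + sum_i theta_i eps_{t-i} with
Var(eps_t) = sigma^2, the variance is
  gamma(0) = sigma^2 * (1 + sum_i theta_i^2).
  sum_i theta_i^2 = (0.228)^2 = 0.051984.
  gamma(0) = 2 * (1 + 0.051984) = 2 * 1.051984 = 2.103968, which rounds to 2.1040.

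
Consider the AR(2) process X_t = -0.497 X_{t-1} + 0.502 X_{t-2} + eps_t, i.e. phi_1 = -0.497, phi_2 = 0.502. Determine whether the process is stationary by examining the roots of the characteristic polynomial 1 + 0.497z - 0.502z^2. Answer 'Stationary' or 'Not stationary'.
\text{Stationary}

The AR(p) characteristic polynomial is P(z) = 1 + 0.497z - 0.502z^2.
Stationarity requires all roots to lie outside the unit circle, i.e. |z| > 1 for every root.
Set 1 + (0.497) z + (-0.502) z^2 = 0, i.e. a z^2 + b z + c = 0 with a = -0.502, b = 0.497, c = 1.
Discriminant D = b^2 - 4ac = (0.497)^2 - 4*(-0.502)*1 = 0.247009 - (-2.008) = 2.255009.
D >= 0, so the roots are real: z = (-b +/- sqrt(D)) / (2a) = (-0.497 +/- 1.501669) / (-1.004).
  z_1 = (-0.497 + 1.501669) / (-1.004) = -1.0007,   |z_1| = 1.0007.
  z_2 = (-0.497 - 1.501669) / (-1.004) = 1.9907,   |z_2| = 1.9907.
Moduli of all roots: 1.0007, 1.9907.
All moduli strictly greater than 1? Yes.
Verdict: Stationary.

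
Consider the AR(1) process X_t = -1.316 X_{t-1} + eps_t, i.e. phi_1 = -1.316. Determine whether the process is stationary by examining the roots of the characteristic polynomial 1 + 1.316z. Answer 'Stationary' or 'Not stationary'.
\text{Not stationary}

The AR(p) characteristic polynomial is P(z) = 1 + 1.316z.
Stationarity requires all roots to lie outside the unit circle, i.e. |z| > 1 for every root.
This is linear in z: 1 + (1.316) z = 0  =>  z = -1/(1.316) = -0.759878,  |z| = 0.759878.
Moduli of all roots: 0.7599.
All moduli strictly greater than 1? No.
Verdict: Not stationary.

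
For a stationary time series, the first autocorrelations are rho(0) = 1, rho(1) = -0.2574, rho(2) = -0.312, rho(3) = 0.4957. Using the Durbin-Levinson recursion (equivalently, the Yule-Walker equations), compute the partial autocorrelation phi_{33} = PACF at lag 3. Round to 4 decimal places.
\phi_{33} = 0.3569

The PACF at lag k is phi_{kk}, the last component of the solution
to the Yule-Walker system G_k phi = r_k where
  (G_k)_{ij} = rho(|i - j|), (r_k)_i = rho(i), i,j = 1..k.
Equivalently, Durbin-Levinson gives phi_{kk} iteratively:
  phi_{11} = rho(1)
  phi_{kk} = [rho(k) - sum_{j=1..k-1} phi_{k-1,j} rho(k-j)]
            / [1 - sum_{j=1..k-1} phi_{k-1,j} rho(j)],
  phi_{k,j} = phi_{k-1,j} - phi_{kk} phi_{k-1,k-j},  j = 1..k-1.
Step k = 1:
  phi_11 = rho(1) = -0.2574.
Step k = 2:
  phi_22 = [rho(2) - phi_11 rho(1)] / [1 - phi_11 rho(1)] = [-0.312 - (-0.2574)(-0.2574)] / [1 - (-0.2574)(-0.2574)]
         = -0.37825476 / 0.93374524 = -0.405094.
  Update: phi_21 = phi_11 - phi_22 phi_11 = -0.2574 - (-0.405094)(-0.2574) = -0.361671.
Step k = 3:
  phi_33 = [rho(3) - phi_21 rho(2) - phi_22 rho(1)] / [1 - phi_21 rho(1) - phi_22 rho(2)]
    numerator   = 0.4957 - (-0.361671)(-0.312) - (-0.405094)(-0.2574) = 0.27858733
    denominator = 1 - (-0.361671)(-0.2574) - (-0.405094)(-0.312) = 0.78051644
  phi_33 = 0.27858733 / 0.78051644 = 0.3569.
Therefore phi_{33} = 0.3569.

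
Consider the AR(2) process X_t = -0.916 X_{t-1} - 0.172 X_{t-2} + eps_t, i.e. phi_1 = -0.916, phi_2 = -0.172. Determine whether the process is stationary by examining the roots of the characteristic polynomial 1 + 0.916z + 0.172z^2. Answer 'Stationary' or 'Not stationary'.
\text{Stationary}

The AR(p) characteristic polynomial is P(z) = 1 + 0.916z + 0.172z^2.
Stationarity requires all roots to lie outside the unit circle, i.e. |z| > 1 for every root.
Set 1 + (0.916) z + (0.172) z^2 = 0, i.e. a z^2 + b z + c = 0 with a = 0.172, b = 0.916, c = 1.
Discriminant D = b^2 - 4ac = (0.916)^2 - 4*(0.172)*1 = 0.839056 - (0.688) = 0.151056.
D >= 0, so the roots are real: z = (-b +/- sqrt(D)) / (2a) = (-0.916 +/- 0.388659) / (0.344).
  z_1 = (-0.916 + 0.388659) / (0.344) = -1.533,   |z_1| = 1.533.
  z_2 = (-0.916 - 0.388659) / (0.344) = -3.7926,   |z_2| = 3.7926.
Moduli of all roots: 1.5330, 3.7926.
All moduli strictly greater than 1? Yes.
Verdict: Stationary.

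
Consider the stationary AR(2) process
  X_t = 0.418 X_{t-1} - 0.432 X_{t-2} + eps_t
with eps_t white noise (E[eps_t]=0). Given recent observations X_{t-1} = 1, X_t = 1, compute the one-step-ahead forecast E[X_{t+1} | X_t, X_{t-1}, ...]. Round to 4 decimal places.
E[X_{t+1} \mid \mathcal F_t] = -0.0140

For an AR(p) model X_t = c + sum_i phi_i X_{t-i} + eps_t, the
one-step-ahead conditional mean is
  E[X_{t+1} | X_t, ...] = c + sum_i phi_i X_{t+1-i}.
Substitute known values:
  E[X_{t+1} | ...] = (0.418) * (1) + (-0.432) * (1)
                   = -0.0140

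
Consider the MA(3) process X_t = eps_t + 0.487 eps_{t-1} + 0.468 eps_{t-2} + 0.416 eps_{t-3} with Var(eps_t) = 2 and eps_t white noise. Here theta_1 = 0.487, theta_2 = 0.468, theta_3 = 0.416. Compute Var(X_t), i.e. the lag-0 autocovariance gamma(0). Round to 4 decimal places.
\gamma(0) = 3.2585

For an MA(q) process X_t = eps_t + sum_i theta_i eps_{t-i} with
Var(eps_t) = sigma^2, the variance is
  gamma(0) = sigma^2 * (1 + sum_i theta_i^2).
  sum_i theta_i^2 = (0.487)^2 + (0.468)^2 + (0.416)^2 = 0.237169 + 0.219024 + 0.173056 = 0.629249.
  gamma(0) = 2 * (1 + 0.629249) = 2 * 1.629249 = 3.258498, which rounds to 3.2585.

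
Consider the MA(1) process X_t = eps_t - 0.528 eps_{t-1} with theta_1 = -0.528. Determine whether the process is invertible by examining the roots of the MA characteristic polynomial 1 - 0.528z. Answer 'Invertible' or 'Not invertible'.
\text{Invertible}

The MA(q) characteristic polynomial is P(z) = 1 - 0.528z.
Invertibility requires all roots to lie outside the unit circle, i.e. |z| > 1 for every root.
This is linear in z: 1 + (-0.528) z = 0  =>  z = -1/(-0.528) = 1.893939,  |z| = 1.893939.
Moduli of all roots: 1.8939.
All moduli strictly greater than 1? Yes.
Verdict: Invertible.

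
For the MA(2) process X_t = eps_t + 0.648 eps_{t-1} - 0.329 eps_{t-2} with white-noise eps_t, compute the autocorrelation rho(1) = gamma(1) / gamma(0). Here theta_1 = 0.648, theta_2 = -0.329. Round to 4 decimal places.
\rho(1) = 0.2845

For an MA(q) process with theta_0 = 1, the autocovariance is
  gamma(k) = sigma^2 * sum_{i=0..q-k} theta_i * theta_{i+k},
and rho(k) = gamma(k) / gamma(0). Sigma^2 cancels.
  numerator   = (1)*(0.648) + (0.648)*(-0.329) = 0.434808.
  denominator = (1)^2 + (0.648)^2 + (-0.329)^2 = 1.528145.
  rho(1) = 0.434808 / 1.528145 = 0.2845.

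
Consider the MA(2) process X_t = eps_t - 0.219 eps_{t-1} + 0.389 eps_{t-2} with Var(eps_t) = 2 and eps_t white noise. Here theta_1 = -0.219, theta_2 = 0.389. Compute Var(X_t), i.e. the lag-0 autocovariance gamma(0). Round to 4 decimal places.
\gamma(0) = 2.3986

For an MA(q) process X_t = eps_t + sum_i theta_i eps_{t-i} with
Var(eps_t) = sigma^2, the variance is
  gamma(0) = sigma^2 * (1 + sum_i theta_i^2).
  sum_i theta_i^2 = (-0.219)^2 + (0.389)^2 = 0.047961 + 0.151321 = 0.199282.
  gamma(0) = 2 * (1 + 0.199282) = 2 * 1.199282 = 2.398564, which rounds to 2.3986.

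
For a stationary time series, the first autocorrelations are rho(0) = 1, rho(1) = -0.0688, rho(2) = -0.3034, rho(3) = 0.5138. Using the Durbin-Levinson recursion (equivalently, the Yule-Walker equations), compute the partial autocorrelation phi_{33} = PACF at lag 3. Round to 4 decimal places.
\phi_{33} = 0.5169

The PACF at lag k is phi_{kk}, the last component of the solution
to the Yule-Walker system G_k phi = r_k where
  (G_k)_{ij} = rho(|i - j|), (r_k)_i = rho(i), i,j = 1..k.
Equivalently, Durbin-Levinson gives phi_{kk} iteratively:
  phi_{11} = rho(1)
  phi_{kk} = [rho(k) - sum_{j=1..k-1} phi_{k-1,j} rho(k-j)]
            / [1 - sum_{j=1..k-1} phi_{k-1,j} rho(j)],
  phi_{k,j} = phi_{k-1,j} - phi_{kk} phi_{k-1,k-j},  j = 1..k-1.
Step k = 1:
  phi_11 = rho(1) = -0.0688.
Step k = 2:
  phi_22 = [rho(2) - phi_11 rho(1)] / [1 - phi_11 rho(1)] = [-0.3034 - (-0.0688)(-0.0688)] / [1 - (-0.0688)(-0.0688)]
         = -0.30813344 / 0.99526656 = -0.309599.
  Update: phi_21 = phi_11 - phi_22 phi_11 = -0.0688 - (-0.309599)(-0.0688) = -0.0901.
Step k = 3:
  phi_33 = [rho(3) - phi_21 rho(2) - phi_22 rho(1)] / [1 - phi_21 rho(1) - phi_22 rho(2)]
    numerator   = 0.5138 - (-0.0901)(-0.3034) - (-0.309599)(-0.0688) = 0.46516313
    denominator = 1 - (-0.0901)(-0.0688) - (-0.309599)(-0.3034) = 0.89986878
  phi_33 = 0.46516313 / 0.89986878 = 0.5169.
Therefore phi_{33} = 0.5169.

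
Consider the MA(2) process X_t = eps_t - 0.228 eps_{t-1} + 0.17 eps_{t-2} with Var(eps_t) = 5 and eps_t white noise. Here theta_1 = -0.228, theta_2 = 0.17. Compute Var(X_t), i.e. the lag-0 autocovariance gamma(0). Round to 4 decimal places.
\gamma(0) = 5.4044

For an MA(q) process X_t = eps_t + sum_i theta_i eps_{t-i} with
Var(eps_t) = sigma^2, the variance is
  gamma(0) = sigma^2 * (1 + sum_i theta_i^2).
  sum_i theta_i^2 = (-0.228)^2 + (0.17)^2 = 0.051984 + 0.0289 = 0.080884.
  gamma(0) = 5 * (1 + 0.080884) = 5 * 1.080884 = 5.40442, which rounds to 5.4044.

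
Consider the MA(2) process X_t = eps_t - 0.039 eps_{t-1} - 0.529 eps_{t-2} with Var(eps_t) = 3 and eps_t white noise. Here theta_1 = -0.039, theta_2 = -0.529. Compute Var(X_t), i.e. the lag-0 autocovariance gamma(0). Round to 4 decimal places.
\gamma(0) = 3.8441

For an MA(q) process X_t = eps_t + sum_i theta_i eps_{t-i} with
Var(eps_t) = sigma^2, the variance is
  gamma(0) = sigma^2 * (1 + sum_i theta_i^2).
  sum_i theta_i^2 = (-0.039)^2 + (-0.529)^2 = 0.001521 + 0.279841 = 0.281362.
  gamma(0) = 3 * (1 + 0.281362) = 3 * 1.281362 = 3.844086, which rounds to 3.8441.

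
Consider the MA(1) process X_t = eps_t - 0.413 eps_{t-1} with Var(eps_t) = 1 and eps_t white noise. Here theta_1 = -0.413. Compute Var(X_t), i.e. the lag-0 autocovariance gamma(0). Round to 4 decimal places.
\gamma(0) = 1.1706

For an MA(q) process X_t = eps_t + sum_i theta_i eps_{t-i} with
Var(eps_t) = sigma^2, the variance is
  gamma(0) = sigma^2 * (1 + sum_i theta_i^2).
  sum_i theta_i^2 = (-0.413)^2 = 0.170569.
  gamma(0) = 1 * (1 + 0.170569) = 1 * 1.170569 = 1.170569, which rounds to 1.1706.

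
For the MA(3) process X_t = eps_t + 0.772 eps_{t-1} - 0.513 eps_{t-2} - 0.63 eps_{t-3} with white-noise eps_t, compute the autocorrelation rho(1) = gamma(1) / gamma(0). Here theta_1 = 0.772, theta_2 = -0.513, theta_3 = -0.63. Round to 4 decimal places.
\rho(1) = 0.3099

For an MA(q) process with theta_0 = 1, the autocovariance is
  gamma(k) = sigma^2 * sum_{i=0..q-k} theta_i * theta_{i+k},
and rho(k) = gamma(k) / gamma(0). Sigma^2 cancels.
  numerator   = (1)*(0.772) + (0.772)*(-0.513) + (-0.513)*(-0.63) = 0.699154.
  denominator = (1)^2 + (0.772)^2 + (-0.513)^2 + (-0.63)^2 = 2.256053.
  rho(1) = 0.699154 / 2.256053 = 0.3099.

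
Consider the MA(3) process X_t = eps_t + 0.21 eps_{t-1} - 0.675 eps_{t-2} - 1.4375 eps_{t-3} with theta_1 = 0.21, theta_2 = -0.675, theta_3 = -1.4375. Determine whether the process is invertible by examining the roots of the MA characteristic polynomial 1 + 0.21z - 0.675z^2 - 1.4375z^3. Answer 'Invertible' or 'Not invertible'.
\text{Not invertible}

The MA(q) characteristic polynomial is P(z) = 1 + 0.21z - 0.675z^2 - 1.4375z^3.
Invertibility requires all roots to lie outside the unit circle, i.e. |z| > 1 for every root.
Degree 3: look for a simple real root z0 first, then factor out (1 - z/z0) and solve the remaining quadratic.
Testing z0 = 0.8: P(0.8) = 1 + (0.21)(0.8) + (-0.675)(0.8)^2 + (-1.4375)(0.8)^3
  = 1 + (0.168) + (-0.432) + (-0.736) = 0.  So z_0 = 0.8 is a root, |z_0| = 0.8.
Divide out the factor (1 - 1.25 z) = (1 - z/z0) (since 1/z0 = 1.25):
  P(z) = (1 - 1.25 z)(1 + (1.46) z + (1.15) z^2)
  [check: z-coef 1.46 - (1.25) = 0.21; z^2-coef 1.15 - (1.25)(1.46) = -0.675; z^3-coef -(1.25)(1.15) = -1.4375.]
Remaining roots from the quadratic factor 1 + (1.46) z + (1.15) z^2:
  Set 1 + (1.46) z + (1.15) z^2 = 0, i.e. a z^2 + b z + c = 0 with a = 1.15, b = 1.46, c = 1.
  Discriminant D = b^2 - 4ac = (1.46)^2 - 4*(1.15)*1 = 2.1316 - (4.6) = -2.4684.
  D < 0, so the roots are the complex-conjugate pair z = (-b +/- i sqrt(-D)) / (2a) = -0.6348 +/- 0.6831i.
  For a conjugate pair |z|^2 = z * conj(z) = (product of roots) = c/a = 1/(1.15) = 0.869565, so |z| = sqrt(0.869565) = 0.9325 for both roots.
Moduli of all roots: 0.8000, 0.9325, 0.9325.
All moduli strictly greater than 1? No.
Verdict: Not invertible.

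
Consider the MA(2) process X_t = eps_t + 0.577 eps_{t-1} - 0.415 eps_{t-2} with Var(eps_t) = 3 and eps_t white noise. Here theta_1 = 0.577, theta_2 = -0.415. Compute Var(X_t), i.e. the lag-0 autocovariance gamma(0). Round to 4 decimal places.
\gamma(0) = 4.5155

For an MA(q) process X_t = eps_t + sum_i theta_i eps_{t-i} with
Var(eps_t) = sigma^2, the variance is
  gamma(0) = sigma^2 * (1 + sum_i theta_i^2).
  sum_i theta_i^2 = (0.577)^2 + (-0.415)^2 = 0.332929 + 0.172225 = 0.505154.
  gamma(0) = 3 * (1 + 0.505154) = 3 * 1.505154 = 4.515462, which rounds to 4.5155.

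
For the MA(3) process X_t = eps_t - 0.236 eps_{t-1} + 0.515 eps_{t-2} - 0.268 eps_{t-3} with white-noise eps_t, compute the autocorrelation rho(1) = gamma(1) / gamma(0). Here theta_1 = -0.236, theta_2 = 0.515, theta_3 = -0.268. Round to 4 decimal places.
\rho(1) = -0.3558

For an MA(q) process with theta_0 = 1, the autocovariance is
  gamma(k) = sigma^2 * sum_{i=0..q-k} theta_i * theta_{i+k},
and rho(k) = gamma(k) / gamma(0). Sigma^2 cancels.
  numerator   = (1)*(-0.236) + (-0.236)*(0.515) + (0.515)*(-0.268) = -0.49556.
  denominator = (1)^2 + (-0.236)^2 + (0.515)^2 + (-0.268)^2 = 1.392745.
  rho(1) = -0.49556 / 1.392745 = -0.3558.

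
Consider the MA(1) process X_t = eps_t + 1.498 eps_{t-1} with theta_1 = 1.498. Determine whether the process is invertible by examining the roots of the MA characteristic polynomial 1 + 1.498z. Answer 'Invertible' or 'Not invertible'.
\text{Not invertible}

The MA(q) characteristic polynomial is P(z) = 1 + 1.498z.
Invertibility requires all roots to lie outside the unit circle, i.e. |z| > 1 for every root.
This is linear in z: 1 + (1.498) z = 0  =>  z = -1/(1.498) = -0.667557,  |z| = 0.667557.
Moduli of all roots: 0.6676.
All moduli strictly greater than 1? No.
Verdict: Not invertible.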